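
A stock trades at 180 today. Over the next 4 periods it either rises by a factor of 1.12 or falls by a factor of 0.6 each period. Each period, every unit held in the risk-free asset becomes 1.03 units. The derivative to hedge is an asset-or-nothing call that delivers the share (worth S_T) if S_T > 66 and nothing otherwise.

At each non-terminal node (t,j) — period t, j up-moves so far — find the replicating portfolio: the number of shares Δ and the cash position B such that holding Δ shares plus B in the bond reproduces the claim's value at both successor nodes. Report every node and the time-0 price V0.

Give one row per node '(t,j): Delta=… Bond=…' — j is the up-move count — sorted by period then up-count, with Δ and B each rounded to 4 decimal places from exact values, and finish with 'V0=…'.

(0,0): Delta=1.0306 Bond=-6.1926
(1,0): Delta=1.1990 Bond=-24.5687
(1,1): Delta=1.0117 Bond=-2.5711
(2,0): Delta=1.9367 Bond=-73.1054
(2,1): Delta=1.1163 Bond=-15.3011
(2,2): Delta=1.0000 Bond=0.0000
(3,0): Delta=0.0000 Bond=0.0000
(3,1): Delta=2.1538 Bond=-91.0588
(3,2): Delta=1.0000 Bond=0.0000
(3,3): Delta=1.0000 Bond=0.0000
V0=179.3179

The replicating-portfolio and risk-neutral prices coincide; use p* = (1.03−0.6)/(1.12−0.6) = 0.8269 for the latter.
Terminal values V(4,·): V(4,0)=0.0000, V(4,1)=0.0000, V(4,2)=81.2851, V(4,3)=151.7322, V(4,4)=283.2335
  t=3,j=0: stock 38.8800 → up 43.5456 (V=0.0000), down 23.3280 (V=0.0000). Price 0.0000; hedge Δ=0.0000, bond B=0.0000.
  t=3,j=1: stock 72.5760 → up 81.2851 (V=81.2851), down 43.5456 (V=0.0000). Price 65.2588; hedge Δ=2.1538, bond B=-91.0588.
  t=3,j=2: stock 135.4752 → up 151.7322 (V=151.7322), down 81.2851 (V=81.2851). Price 135.4752; hedge Δ=1.0000, bond B=0.0000.
  t=3,j=3: stock 252.8870 → up 283.2335 (V=283.2335), down 151.7322 (V=151.7322). Price 252.8870; hedge Δ=1.0000, bond B=0.0000.
  t=2,j=0: stock 64.8000 → up 72.5760 (V=65.2588), down 38.8800 (V=0.0000). Price 52.3922; hedge Δ=1.9367, bond B=-73.1054.
  t=2,j=1: stock 120.9600 → up 135.4752 (V=135.4752), down 72.5760 (V=65.2588). Price 119.7304; hedge Δ=1.1163, bond B=-15.3011.
  t=2,j=2: stock 225.7920 → up 252.8870 (V=252.8870), down 135.4752 (V=135.4752). Price 225.7920; hedge Δ=1.0000, bond B=0.0000.
  t=1,j=0: stock 108.0000 → up 120.9600 (V=119.7304), down 64.8000 (V=52.3922). Price 104.9279; hedge Δ=1.1990, bond B=-24.5687.
  t=1,j=1: stock 201.6000 → up 225.7920 (V=225.7920), down 120.9600 (V=119.7304). Price 201.3934; hedge Δ=1.0117, bond B=-2.5711.
  t=0,j=0: stock 180.0000 → up 201.6000 (V=201.3934), down 108.0000 (V=104.9279). Price 179.3179; hedge Δ=1.0306, bond B=-6.1926.
Check: Δ(0,0)·S0 + B(0,0) = 179.3179 = V0.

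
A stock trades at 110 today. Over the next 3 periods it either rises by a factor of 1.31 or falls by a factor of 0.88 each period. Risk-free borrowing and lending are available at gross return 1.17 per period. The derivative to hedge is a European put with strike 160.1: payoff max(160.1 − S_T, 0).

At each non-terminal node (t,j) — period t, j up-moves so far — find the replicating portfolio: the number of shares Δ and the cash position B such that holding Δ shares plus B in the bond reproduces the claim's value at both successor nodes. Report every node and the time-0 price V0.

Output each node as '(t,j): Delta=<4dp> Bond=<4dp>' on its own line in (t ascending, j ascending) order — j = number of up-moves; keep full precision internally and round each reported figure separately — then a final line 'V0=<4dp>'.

Since d<R<u, set p* = (R−d)/(u−d) = 0.6744; price each node as the discounted p*-expectation of its children.
Terminal payoffs: V(3,0)=85.1381, V(3,1)=48.5090, V(3,2)=0.0000, V(3,3)=0.0000
  t=2,j=0: stock 85.1840 → up 111.5910 (V=48.5090), down 74.9619 (V=85.1381). Price 51.6536; hedge Δ=-1.0000, bond B=136.8376.
  t=2,j=1: stock 126.8080 → up 166.1185 (V=0.0000), down 111.5910 (V=48.5090). Price 13.4988; hedge Δ=-0.8896, bond B=126.3104.
  t=2,j=2: stock 188.7710 → up 247.2900 (V=0.0000), down 166.1185 (V=0.0000). Price 0.0000; hedge Δ=0.0000, bond B=0.0000.
  t=1,j=0: stock 96.8000 → up 126.8080 (V=13.4988), down 85.1840 (V=51.6536). Price 22.1550; hedge Δ=-0.9167, bond B=110.8870.
  t=1,j=1: stock 144.1000 → up 188.7710 (V=0.0000), down 126.8080 (V=13.4988). Price 3.7564; hedge Δ=-0.2179, bond B=35.1490.
  t=0,j=0: stock 110.0000 → up 144.1000 (V=3.7564), down 96.8000 (V=22.1550). Price 8.3304; hedge Δ=-0.3890, bond B=51.1178.
The time-0 hedge costs 8.3304, which is the no-arbitrage price.

(0,0): Delta=-0.3890 Bond=51.1178
(1,0): Delta=-0.9167 Bond=110.8870
(1,1): Delta=-0.2179 Bond=35.1490
(2,0): Delta=-1.0000 Bond=136.8376
(2,1): Delta=-0.8896 Bond=126.3104
(2,2): Delta=0.0000 Bond=0.0000
V0=8.3304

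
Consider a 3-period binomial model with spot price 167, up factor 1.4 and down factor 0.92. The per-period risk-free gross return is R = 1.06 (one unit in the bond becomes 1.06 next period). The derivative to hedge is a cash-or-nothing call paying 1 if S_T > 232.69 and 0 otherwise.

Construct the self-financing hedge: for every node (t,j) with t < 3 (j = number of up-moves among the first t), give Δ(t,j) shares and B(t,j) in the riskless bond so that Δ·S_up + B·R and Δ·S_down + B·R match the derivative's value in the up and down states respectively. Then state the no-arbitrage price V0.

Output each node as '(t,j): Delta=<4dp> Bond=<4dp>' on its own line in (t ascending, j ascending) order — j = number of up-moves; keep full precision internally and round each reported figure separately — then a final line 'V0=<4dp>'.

The replicating-portfolio and risk-neutral prices coincide; use p* = (1.06−0.92)/(1.4−0.92) = 0.2917 for the latter.
At expiry t=3: V(3,0)=0.0000, V(3,1)=0.0000, V(3,2)=1.0000, V(3,3)=1.0000
  t=2,j=0: stock 141.3488 → up 197.8883 (V=0.0000), down 130.0409 (V=0.0000). Price 0.0000; hedge Δ=0.0000, bond B=0.0000.
  t=2,j=1: stock 215.0960 → up 301.1344 (V=1.0000), down 197.8883 (V=0.0000). Price 0.2752; hedge Δ=0.0097, bond B=-1.8082.
  t=2,j=2: stock 327.3200 → up 458.2480 (V=1.0000), down 301.1344 (V=1.0000). Price 0.9434; hedge Δ=0.0000, bond B=0.9434.
  t=1,j=0: stock 153.6400 → up 215.0960 (V=0.2752), down 141.3488 (V=0.0000). Price 0.0757; hedge Δ=0.0037, bond B=-0.4975.
  t=1,j=1: stock 233.8000 → up 327.3200 (V=0.9434), down 215.0960 (V=0.2752). Price 0.4435; hedge Δ=0.0060, bond B=-0.9487.
  t=0,j=0: stock 167.0000 → up 233.8000 (V=0.4435), down 153.6400 (V=0.0757). Price 0.1726; hedge Δ=0.0046, bond B=-0.5935.
Self-financing check: at every node Δ·S+B equals the discounted successor values.

(0,0): Delta=0.0046 Bond=-0.5935
(1,0): Delta=0.0037 Bond=-0.4975
(1,1): Delta=0.0060 Bond=-0.9487
(2,0): Delta=0.0000 Bond=0.0000
(2,1): Delta=0.0097 Bond=-1.8082
(2,2): Delta=0.0000 Bond=0.9434
V0=0.1726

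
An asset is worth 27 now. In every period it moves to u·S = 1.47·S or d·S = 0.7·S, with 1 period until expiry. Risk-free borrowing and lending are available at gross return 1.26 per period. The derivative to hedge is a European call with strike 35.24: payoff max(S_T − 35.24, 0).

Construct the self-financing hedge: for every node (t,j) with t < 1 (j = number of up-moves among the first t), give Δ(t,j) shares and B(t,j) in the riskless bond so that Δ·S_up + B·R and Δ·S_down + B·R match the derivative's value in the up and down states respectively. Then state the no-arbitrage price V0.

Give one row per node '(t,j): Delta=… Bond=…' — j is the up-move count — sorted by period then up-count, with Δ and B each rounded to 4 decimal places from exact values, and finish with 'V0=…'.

No-arbitrage ⇒ martingale measure with p* = (R−d)/(u−d) = 0.7273.
At expiry t=1: V(1,0)=0.0000, V(1,1)=4.4500
(0,0): S=27.0000. Δ = (V_up−V_dn)/(S_up−S_dn) = (4.4500−0.0000)/(39.6900−18.9000) = 0.2140. V = [p*·4.4500 + (1−p*)·0.0000]/1.26 = 2.5685. B = V − Δ·S = -3.2107.
Each (Δ,B) replicates both successor values, so the strategy is self-financing and V0 is arbitrage-free.

(0,0): Delta=0.2140 Bond=-3.2107
V0=2.5685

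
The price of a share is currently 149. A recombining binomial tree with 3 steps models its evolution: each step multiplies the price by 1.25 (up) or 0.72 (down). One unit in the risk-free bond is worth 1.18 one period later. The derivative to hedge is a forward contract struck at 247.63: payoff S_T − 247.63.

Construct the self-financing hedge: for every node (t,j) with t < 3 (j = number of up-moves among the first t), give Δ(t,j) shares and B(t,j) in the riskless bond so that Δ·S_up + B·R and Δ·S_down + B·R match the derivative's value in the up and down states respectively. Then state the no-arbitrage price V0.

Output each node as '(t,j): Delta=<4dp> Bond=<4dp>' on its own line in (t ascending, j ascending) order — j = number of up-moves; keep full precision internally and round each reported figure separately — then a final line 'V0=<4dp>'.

Risk-neutral probability p* = (R−d)/(u−d) = (1.18−0.72)/(1.25−0.72) = 0.8679.
Terminal payoffs: V(3,0)=-192.0160, V(3,1)=-151.0780, V(3,2)=-80.0050, V(3,3)=43.3856
Node (2,0) S=77.2416: V=(p*·-151.0780+(1−p*)·-192.0160)/1.18=-132.6143; Δ=(-151.0780−-192.0160)/(96.5520−55.6140)=1.0000; B=V−Δ·S=-209.8559
Node (2,1) S=134.1000: V=(p*·-80.0050+(1−p*)·-151.0780)/1.18=-75.7559; Δ=(-80.0050−-151.0780)/(167.6250−96.5520)=1.0000; B=V−Δ·S=-209.8559
Node (2,2) S=232.8125: V=(p*·43.3856+(1−p*)·-80.0050)/1.18=22.9566; Δ=(43.3856−-80.0050)/(291.0156−167.6250)=1.0000; B=V−Δ·S=-209.8559
Node (1,0) S=107.2800: V=(p*·-75.7559+(1−p*)·-132.6143)/1.18=-70.5640; Δ=(-75.7559−-132.6143)/(134.1000−77.2416)=1.0000; B=V−Δ·S=-177.8440
Node (1,1) S=186.2500: V=(p*·22.9566+(1−p*)·-75.7559)/1.18=8.4060; Δ=(22.9566−-75.7559)/(232.8125−134.1000)=1.0000; B=V−Δ·S=-177.8440
Node (0,0) S=149.0000: V=(p*·8.4060+(1−p*)·-70.5640)/1.18=-1.7153; Δ=(8.4060−-70.5640)/(186.2500−107.2800)=1.0000; B=V−Δ·S=-150.7153
Root portfolio cost Δ·149+B reproduces V0=-1.7153.

(0,0): Delta=1.0000 Bond=-150.7153
(1,0): Delta=1.0000 Bond=-177.8440
(1,1): Delta=1.0000 Bond=-177.8440
(2,0): Delta=1.0000 Bond=-209.8559
(2,1): Delta=1.0000 Bond=-209.8559
(2,2): Delta=1.0000 Bond=-209.8559
V0=-1.7153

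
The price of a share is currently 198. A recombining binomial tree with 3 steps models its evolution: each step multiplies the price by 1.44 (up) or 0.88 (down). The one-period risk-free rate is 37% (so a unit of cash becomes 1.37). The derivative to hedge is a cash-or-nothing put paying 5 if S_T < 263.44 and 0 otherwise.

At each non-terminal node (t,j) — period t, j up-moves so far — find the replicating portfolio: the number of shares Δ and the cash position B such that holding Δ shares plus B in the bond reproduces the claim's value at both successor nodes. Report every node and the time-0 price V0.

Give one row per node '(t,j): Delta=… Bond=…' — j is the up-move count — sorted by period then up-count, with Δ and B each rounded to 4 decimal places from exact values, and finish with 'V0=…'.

Risk-neutral probability p* = (R−d)/(u−d) = (1.37−0.88)/(1.44−0.88) = 0.8750.
Payoff layer (t=3): V(3,0)=5.0000, V(3,1)=5.0000, V(3,2)=0.0000, V(3,3)=0.0000
  t=2,j=0: stock 153.3312 → up 220.7969 (V=5.0000), down 134.9315 (V=5.0000). Price 3.6496; hedge Δ=0.0000, bond B=3.6496.
  t=2,j=1: stock 250.9056 → up 361.3041 (V=0.0000), down 220.7969 (V=5.0000). Price 0.4562; hedge Δ=-0.0356, bond B=9.3848.
  t=2,j=2: stock 410.5728 → up 591.2248 (V=0.0000), down 361.3041 (V=0.0000). Price 0.0000; hedge Δ=0.0000, bond B=0.0000.
  t=1,j=0: stock 174.2400 → up 250.9056 (V=0.4562), down 153.3312 (V=3.6496). Price 0.6244; hedge Δ=-0.0327, bond B=6.3269.
  t=1,j=1: stock 285.1200 → up 410.5728 (V=0.0000), down 250.9056 (V=0.4562). Price 0.0416; hedge Δ=-0.0029, bond B=0.8563.
  t=0,j=0: stock 198.0000 → up 285.1200 (V=0.0416), down 174.2400 (V=0.6244). Price 0.0836; hedge Δ=-0.0053, bond B=1.1242.
The time-0 hedge costs 0.0836, which is the no-arbitrage price.

(0,0): Delta=-0.0053 Bond=1.1242
(1,0): Delta=-0.0327 Bond=6.3269
(1,1): Delta=-0.0029 Bond=0.8563
(2,0): Delta=0.0000 Bond=3.6496
(2,1): Delta=-0.0356 Bond=9.3848
(2,2): Delta=0.0000 Bond=0.0000
V0=0.0836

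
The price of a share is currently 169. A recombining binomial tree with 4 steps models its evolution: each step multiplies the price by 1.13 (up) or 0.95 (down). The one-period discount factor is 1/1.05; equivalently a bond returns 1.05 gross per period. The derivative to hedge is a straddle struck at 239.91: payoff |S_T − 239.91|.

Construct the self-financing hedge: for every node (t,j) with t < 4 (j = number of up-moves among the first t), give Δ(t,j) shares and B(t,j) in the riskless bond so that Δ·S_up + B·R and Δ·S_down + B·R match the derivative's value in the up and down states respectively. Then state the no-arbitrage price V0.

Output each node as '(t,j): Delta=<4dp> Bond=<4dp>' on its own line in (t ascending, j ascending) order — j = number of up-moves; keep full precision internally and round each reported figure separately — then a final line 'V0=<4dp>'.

The replicating-portfolio and risk-neutral prices coincide; use p* = (1.05−0.95)/(1.13−0.95) = 0.5556 for the latter.
At expiry t=4: V(4,0)=102.2584, V(4,1)=76.1771, V(4,2)=45.1540, V(4,3)=8.2529, V(4,4)=35.6400
(3,0): S=144.8964. Δ = (V_up−V_dn)/(S_up−S_dn) = (76.1771−102.2584)/(163.7329−137.6516) = -1.0000. V = [p*·76.1771 + (1−p*)·102.2584]/1.05 = 83.5893. B = V − Δ·S = 228.4857.
(3,1): S=172.3504. Δ = (V_up−V_dn)/(S_up−S_dn) = (45.1540−76.1771)/(194.7560−163.7329) = -1.0000. V = [p*·45.1540 + (1−p*)·76.1771]/1.05 = 56.1353. B = V − Δ·S = 228.4857.
(3,2): S=205.0063. Δ = (V_up−V_dn)/(S_up−S_dn) = (8.2529−45.1540)/(231.6571−194.7560) = -1.0000. V = [p*·8.2529 + (1−p*)·45.1540]/1.05 = 23.4794. B = V − Δ·S = 228.4857.
(3,3): S=243.8496. Δ = (V_up−V_dn)/(S_up−S_dn) = (35.6400−8.2529)/(275.5500−231.6571) = 0.6240. V = [p*·35.6400 + (1−p*)·8.2529]/1.05 = 22.3504. B = V − Δ·S = -129.8004.
(2,0): S=152.5225. Δ = (V_up−V_dn)/(S_up−S_dn) = (56.1353−83.5893)/(172.3504−144.8964) = -1.0000. V = [p*·56.1353 + (1−p*)·83.5893]/1.05 = 65.0829. B = V − Δ·S = 217.6054.
(2,1): S=181.4215. Δ = (V_up−V_dn)/(S_up−S_dn) = (23.4794−56.1353)/(205.0063−172.3504) = -1.0000. V = [p*·23.4794 + (1−p*)·56.1353]/1.05 = 36.1839. B = V − Δ·S = 217.6054.
(2,2): S=215.7961. Δ = (V_up−V_dn)/(S_up−S_dn) = (22.3504−23.4794)/(243.8496−205.0063) = -0.0291. V = [p*·22.3504 + (1−p*)·23.4794]/1.05 = 21.7640. B = V − Δ·S = 28.0361.
(1,0): S=160.5500. Δ = (V_up−V_dn)/(S_up−S_dn) = (36.1839−65.0829)/(181.4215−152.5225) = -1.0000. V = [p*·36.1839 + (1−p*)·65.0829]/1.05 = 46.6933. B = V − Δ·S = 207.2433.
(1,1): S=190.9700. Δ = (V_up−V_dn)/(S_up−S_dn) = (21.7640−36.1839)/(215.7961−181.4215) = -0.4195. V = [p*·21.7640 + (1−p*)·36.1839]/1.05 = 26.8313. B = V − Δ·S = 106.9420.
(0,0): S=169.0000. Δ = (V_up−V_dn)/(S_up−S_dn) = (26.8313−46.6933)/(190.9700−160.5500) = -0.6529. V = [p*·26.8313 + (1−p*)·46.6933]/1.05 = 33.9608. B = V − Δ·S = 144.3051.
Check: Δ(0,0)·S0 + B(0,0) = 33.9608 = V0.

(0,0): Delta=-0.6529 Bond=144.3051
(1,0): Delta=-1.0000 Bond=207.2433
(1,1): Delta=-0.4195 Bond=106.9420
(2,0): Delta=-1.0000 Bond=217.6054
(2,1): Delta=-1.0000 Bond=217.6054
(2,2): Delta=-0.0291 Bond=28.0361
(3,0): Delta=-1.0000 Bond=228.4857
(3,1): Delta=-1.0000 Bond=228.4857
(3,2): Delta=-1.0000 Bond=228.4857
(3,3): Delta=0.6240 Bond=-129.8004
V0=33.9608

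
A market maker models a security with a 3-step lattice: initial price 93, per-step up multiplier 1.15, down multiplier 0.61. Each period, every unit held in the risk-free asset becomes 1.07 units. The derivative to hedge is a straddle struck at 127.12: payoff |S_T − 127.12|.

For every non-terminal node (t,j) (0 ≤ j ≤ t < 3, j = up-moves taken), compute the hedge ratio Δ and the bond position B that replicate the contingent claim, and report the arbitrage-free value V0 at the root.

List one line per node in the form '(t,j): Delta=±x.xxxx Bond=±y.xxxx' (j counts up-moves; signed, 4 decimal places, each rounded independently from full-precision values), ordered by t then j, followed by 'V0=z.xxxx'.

Under the risk-neutral measure, an up-move has probability p* = (R−d)/(u−d) = 0.8519 and values discount at R = 1.07.
Payoff layer (t=3): V(3,0)=106.0108, V(3,1)=87.3239, V(3,2)=52.0946, V(3,3)=14.3214
  t=2,j=0: stock 34.6053 → up 39.7961 (V=87.3239), down 21.1092 (V=106.0108). Price 84.1984; hedge Δ=-1.0000, bond B=118.8037.
  t=2,j=1: stock 65.2395 → up 75.0254 (V=52.0946), down 39.7961 (V=87.3239). Price 53.5642; hedge Δ=-1.0000, bond B=118.8037.
  t=2,j=2: stock 122.9925 → up 141.4414 (V=14.3214), down 75.0254 (V=52.0946). Price 18.6144; hedge Δ=-0.5687, bond B=88.5648.
  t=1,j=0: stock 56.7300 → up 65.2395 (V=53.5642), down 34.6053 (V=84.1984). Price 54.3015; hedge Δ=-1.0000, bond B=111.0315.
  t=1,j=1: stock 106.9500 → up 122.9925 (V=18.6144), down 65.2395 (V=53.5642). Price 22.2357; hedge Δ=-0.6052, bond B=86.9576.
  t=0,j=0: stock 93.0000 → up 106.9500 (V=22.2357), down 56.7300 (V=54.3015). Price 25.2207; hedge Δ=-0.6385, bond B=84.6020.
The time-0 hedge costs 25.2207, which is the no-arbitrage price.

(0,0): Delta=-0.6385 Bond=84.6020
(1,0): Delta=-1.0000 Bond=111.0315
(1,1): Delta=-0.6052 Bond=86.9576
(2,0): Delta=-1.0000 Bond=118.8037
(2,1): Delta=-1.0000 Bond=118.8037
(2,2): Delta=-0.5687 Bond=88.5648
V0=25.2207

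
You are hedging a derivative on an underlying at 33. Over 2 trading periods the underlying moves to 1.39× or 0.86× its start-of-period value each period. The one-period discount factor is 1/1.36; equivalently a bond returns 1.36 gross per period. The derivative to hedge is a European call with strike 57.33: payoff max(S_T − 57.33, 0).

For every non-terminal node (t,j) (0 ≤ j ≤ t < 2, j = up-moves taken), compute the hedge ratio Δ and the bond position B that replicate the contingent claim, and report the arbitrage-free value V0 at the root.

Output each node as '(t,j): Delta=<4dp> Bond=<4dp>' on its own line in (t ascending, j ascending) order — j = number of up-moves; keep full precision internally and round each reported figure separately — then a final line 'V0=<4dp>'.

(0,0): Delta=0.2550 Bond=-5.3211
(1,0): Delta=0.0000 Bond=0.0000
(1,1): Delta=0.2645 Bond=-7.6709
V0=3.0937

Risk-neutral probability p* = (R−d)/(u−d) = (1.36−0.86)/(1.39−0.86) = 0.9434.
At expiry t=2: V(2,0)=0.0000, V(2,1)=0.0000, V(2,2)=6.4293
Node (1,0) S=28.3800: V=(p*·0.0000+(1−p*)·0.0000)/1.36=0.0000; Δ=(0.0000−0.0000)/(39.4482−24.4068)=0.0000; B=V−Δ·S=0.0000
Node (1,1) S=45.8700: V=(p*·6.4293+(1−p*)·0.0000)/1.36=4.4598; Δ=(6.4293−0.0000)/(63.7593−39.4482)=0.2645; B=V−Δ·S=-7.6709
Node (0,0) S=33.0000: V=(p*·4.4598+(1−p*)·0.0000)/1.36=3.0937; Δ=(4.4598−0.0000)/(45.8700−28.3800)=0.2550; B=V−Δ·S=-5.3211
The time-0 hedge costs 3.0937, which is the no-arbitrage price.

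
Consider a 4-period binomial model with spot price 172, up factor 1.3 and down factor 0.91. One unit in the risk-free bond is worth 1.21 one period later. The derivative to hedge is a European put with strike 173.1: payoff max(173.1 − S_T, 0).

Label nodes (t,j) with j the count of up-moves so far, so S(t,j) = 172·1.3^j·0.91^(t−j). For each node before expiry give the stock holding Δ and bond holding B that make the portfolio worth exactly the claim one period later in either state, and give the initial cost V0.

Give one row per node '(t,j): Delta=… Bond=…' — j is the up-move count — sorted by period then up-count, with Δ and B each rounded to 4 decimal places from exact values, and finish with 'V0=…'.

The replicating-portfolio and risk-neutral prices coincide; use p* = (1.21−0.91)/(1.3−0.91) = 0.7692 for the latter.
Terminal payoffs: V(4,0)=55.1511, V(4,1)=4.6015, V(4,2)=0.0000, V(4,3)=0.0000, V(4,4)=0.0000
  t=3,j=0: stock 129.6142 → up 168.4985 (V=4.6015), down 117.9489 (V=55.1511). Price 13.4436; hedge Δ=-1.0000, bond B=143.0579.
  t=3,j=1: stock 185.1632 → up 240.7121 (V=0.0000), down 168.4985 (V=4.6015). Price 0.8776; hedge Δ=-0.0637, bond B=12.6764.
  t=3,j=2: stock 264.5188 → up 343.8744 (V=0.0000), down 240.7121 (V=0.0000). Price 0.0000; hedge Δ=0.0000, bond B=0.0000.
  t=3,j=3: stock 377.8840 → up 491.2492 (V=0.0000), down 343.8744 (V=0.0000). Price 0.0000; hedge Δ=0.0000, bond B=0.0000.
  t=2,j=0: stock 142.4332 → up 185.1632 (V=0.8776), down 129.6142 (V=13.4436). Price 3.1219; hedge Δ=-0.2262, bond B=35.3425.
  t=2,j=1: stock 203.4760 → up 264.5188 (V=0.0000), down 185.1632 (V=0.8776). Price 0.1674; hedge Δ=-0.0111, bond B=2.4176.
  t=2,j=2: stock 290.6800 → up 377.8840 (V=0.0000), down 264.5188 (V=0.0000). Price 0.0000; hedge Δ=0.0000, bond B=0.0000.
  t=1,j=0: stock 156.5200 → up 203.4760 (V=0.1674), down 142.4332 (V=3.1219). Price 0.7018; hedge Δ=-0.0484, bond B=8.2774.
  t=1,j=1: stock 223.6000 → up 290.6800 (V=0.0000), down 203.4760 (V=0.1674). Price 0.0319; hedge Δ=-0.0019, bond B=0.4611.
  t=0,j=0: stock 172.0000 → up 223.6000 (V=0.0319), down 156.5200 (V=0.7018). Price 0.1541; hedge Δ=-0.0100, bond B=1.8718.
The time-0 hedge costs 0.1541, which is the no-arbitrage price.

(0,0): Delta=-0.0100 Bond=1.8718
(1,0): Delta=-0.0484 Bond=8.2774
(1,1): Delta=-0.0019 Bond=0.4611
(2,0): Delta=-0.2262 Bond=35.3425
(2,1): Delta=-0.0111 Bond=2.4176
(2,2): Delta=0.0000 Bond=0.0000
(3,0): Delta=-1.0000 Bond=143.0579
(3,1): Delta=-0.0637 Bond=12.6764
(3,2): Delta=0.0000 Bond=0.0000
(3,3): Delta=0.0000 Bond=0.0000
V0=0.1541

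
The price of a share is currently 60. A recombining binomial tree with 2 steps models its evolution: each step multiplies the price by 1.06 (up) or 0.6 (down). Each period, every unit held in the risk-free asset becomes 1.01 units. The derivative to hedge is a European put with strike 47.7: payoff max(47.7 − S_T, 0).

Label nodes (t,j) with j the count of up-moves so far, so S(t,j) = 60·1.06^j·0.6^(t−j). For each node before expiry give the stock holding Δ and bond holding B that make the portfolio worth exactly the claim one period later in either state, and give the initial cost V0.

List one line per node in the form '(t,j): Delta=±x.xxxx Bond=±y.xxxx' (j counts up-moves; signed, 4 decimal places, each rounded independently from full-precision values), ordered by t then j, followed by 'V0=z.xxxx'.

(0,0): Delta=-0.3696 Bond=24.2905
(1,0): Delta=-1.0000 Bond=47.2277
(1,1): Delta=-0.3261 Bond=21.7658
V0=2.1144

The replicating-portfolio and risk-neutral prices coincide; use p* = (1.01−0.6)/(1.06−0.6) = 0.8913 for the latter.
At expiry t=2: V(2,0)=26.1000, V(2,1)=9.5400, V(2,2)=0.0000
  t=1,j=0: stock 36.0000 → up 38.1600 (V=9.5400), down 21.6000 (V=26.1000). Price 11.2277; hedge Δ=-1.0000, bond B=47.2277.
  t=1,j=1: stock 63.6000 → up 67.4160 (V=0.0000), down 38.1600 (V=9.5400). Price 1.0267; hedge Δ=-0.3261, bond B=21.7658.
  t=0,j=0: stock 60.0000 → up 63.6000 (V=1.0267), down 36.0000 (V=11.2277). Price 2.1144; hedge Δ=-0.3696, bond B=24.2905.
Check: Δ(0,0)·S0 + B(0,0) = 2.1144 = V0.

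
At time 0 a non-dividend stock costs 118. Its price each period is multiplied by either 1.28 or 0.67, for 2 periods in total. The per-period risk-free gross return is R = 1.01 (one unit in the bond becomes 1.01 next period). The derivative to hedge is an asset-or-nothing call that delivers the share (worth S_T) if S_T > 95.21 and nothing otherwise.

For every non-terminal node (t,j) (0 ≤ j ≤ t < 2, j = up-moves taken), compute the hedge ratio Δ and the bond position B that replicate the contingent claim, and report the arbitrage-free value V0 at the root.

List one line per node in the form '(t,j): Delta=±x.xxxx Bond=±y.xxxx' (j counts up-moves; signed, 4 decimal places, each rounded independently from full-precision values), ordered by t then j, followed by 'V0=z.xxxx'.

(0,0): Delta=1.3225 Bond=-48.2284
(1,0): Delta=2.0984 Bond=-110.0501
(1,1): Delta=1.0000 Bond=0.0000
V0=107.8268

The replicating-portfolio and risk-neutral prices coincide; use p* = (1.01−0.67)/(1.28−0.67) = 0.5574 for the latter.
Payoff layer (t=2): V(2,0)=0.0000, V(2,1)=101.1968, V(2,2)=193.3312
  t=1,j=0: stock 79.0600 → up 101.1968 (V=101.1968), down 52.9702 (V=0.0000). Price 55.8463; hedge Δ=2.0984, bond B=-110.0501.
  t=1,j=1: stock 151.0400 → up 193.3312 (V=193.3312), down 101.1968 (V=101.1968). Price 151.0400; hedge Δ=1.0000, bond B=0.0000.
  t=0,j=0: stock 118.0000 → up 151.0400 (V=151.0400), down 79.0600 (V=55.8463). Price 107.8268; hedge Δ=1.3225, bond B=-48.2284.
Self-financing check: at every node Δ·S+B equals the discounted successor values.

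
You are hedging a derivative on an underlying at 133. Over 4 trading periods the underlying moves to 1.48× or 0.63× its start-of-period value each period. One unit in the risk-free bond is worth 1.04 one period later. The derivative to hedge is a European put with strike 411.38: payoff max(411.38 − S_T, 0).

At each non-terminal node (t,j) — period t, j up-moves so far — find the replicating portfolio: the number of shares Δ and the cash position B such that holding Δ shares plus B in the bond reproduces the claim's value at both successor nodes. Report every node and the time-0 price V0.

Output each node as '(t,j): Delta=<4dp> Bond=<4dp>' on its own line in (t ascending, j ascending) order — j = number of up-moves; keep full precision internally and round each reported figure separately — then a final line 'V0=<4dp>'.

(0,0): Delta=-0.7999 Bond=335.5280
(1,0): Delta=-1.0000 Bond=365.7153
(1,1): Delta=-0.7085 Bond=330.9562
(2,0): Delta=-1.0000 Bond=380.3439
(2,1): Delta=-1.0000 Bond=380.3439
(2,2): Delta=-0.5753 Bond=305.3999
(3,0): Delta=-1.0000 Bond=395.5577
(3,1): Delta=-1.0000 Bond=395.5577
(3,2): Delta=-1.0000 Bond=395.5577
(3,3): Delta=-0.3813 Bond=233.9710
V0=229.1410

Since d<R<u, set p* = (R−d)/(u−d) = 0.4824; price each node as the discounted p*-expectation of its children.
Terminal payoffs: V(4,0)=390.4286, V(4,1)=362.1607, V(4,2)=295.7538, V(4,3)=139.7502, V(4,4)=0.0000
Node (3,0) S=33.2563: V=(p*·362.1607+(1−p*)·390.4286)/1.04=362.3014; Δ=(362.1607−390.4286)/(49.2193−20.9514)=-1.0000; B=V−Δ·S=395.5577
Node (3,1) S=78.1258: V=(p*·295.7538+(1−p*)·362.1607)/1.04=317.4319; Δ=(295.7538−362.1607)/(115.6262−49.2193)=-1.0000; B=V−Δ·S=395.5577
Node (3,2) S=183.5336: V=(p*·139.7502+(1−p*)·295.7538)/1.04=212.0241; Δ=(139.7502−295.7538)/(271.6298−115.6262)=-1.0000; B=V−Δ·S=395.5577
Node (3,3) S=431.1583: V=(p*·0.0000+(1−p*)·139.7502)/1.04=69.5589; Δ=(0.0000−139.7502)/(638.1143−271.6298)=-0.3813; B=V−Δ·S=233.9710
Node (2,0) S=52.7877: V=(p*·317.4319+(1−p*)·362.3014)/1.04=327.5562; Δ=(317.4319−362.3014)/(78.1258−33.2563)=-1.0000; B=V−Δ·S=380.3439
Node (2,1) S=124.0092: V=(p*·212.0241+(1−p*)·317.4319)/1.04=256.3347; Δ=(212.0241−317.4319)/(183.5336−78.1258)=-1.0000; B=V−Δ·S=380.3439
Node (2,2) S=291.3232: V=(p*·69.5589+(1−p*)·212.0241)/1.04=137.7938; Δ=(69.5589−212.0241)/(431.1583−183.5336)=-0.5753; B=V−Δ·S=305.3999
Node (1,0) S=83.7900: V=(p*·256.3347+(1−p*)·327.5562)/1.04=281.9253; Δ=(256.3347−327.5562)/(124.0092−52.7877)=-1.0000; B=V−Δ·S=365.7153
Node (1,1) S=196.8400: V=(p*·137.7938+(1−p*)·256.3347)/1.04=191.4963; Δ=(137.7938−256.3347)/(291.3232−124.0092)=-0.7085; B=V−Δ·S=330.9562
Node (0,0) S=133.0000: V=(p*·191.4963+(1−p*)·281.9253)/1.04=229.1410; Δ=(191.4963−281.9253)/(196.8400−83.7900)=-0.7999; B=V−Δ·S=335.5280
Check: Δ(0,0)·S0 + B(0,0) = 229.1410 = V0.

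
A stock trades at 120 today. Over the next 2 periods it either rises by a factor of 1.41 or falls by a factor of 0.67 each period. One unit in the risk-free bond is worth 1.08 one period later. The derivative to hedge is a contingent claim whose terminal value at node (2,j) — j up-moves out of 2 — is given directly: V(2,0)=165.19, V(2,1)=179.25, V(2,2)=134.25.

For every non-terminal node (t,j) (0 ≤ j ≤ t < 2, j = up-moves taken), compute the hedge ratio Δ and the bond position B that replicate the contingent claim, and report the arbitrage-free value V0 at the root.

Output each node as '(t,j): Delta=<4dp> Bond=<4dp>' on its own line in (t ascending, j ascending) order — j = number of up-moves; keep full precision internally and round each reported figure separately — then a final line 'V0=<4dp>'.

(0,0): Delta=-0.1946 Bond=162.7890
(1,0): Delta=0.2363 Bond=141.1667
(1,1): Delta=-0.3594 Bond=203.6974
V0=139.4376

The replicating-portfolio and risk-neutral prices coincide; use p* = (1.08−0.67)/(1.41−0.67) = 0.5541 for the latter.
Payoff layer (t=2): V(2,0)=165.1900, V(2,1)=179.2500, V(2,2)=134.2500
  t=1,j=0: stock 80.4000 → up 113.3640 (V=179.2500), down 53.8680 (V=165.1900). Price 160.1667; hedge Δ=0.2363, bond B=141.1667.
  t=1,j=1: stock 169.2000 → up 238.5720 (V=134.2500), down 113.3640 (V=179.2500). Price 142.8866; hedge Δ=-0.3594, bond B=203.6974.
  t=0,j=0: stock 120.0000 → up 169.2000 (V=142.8866), down 80.4000 (V=160.1667). Price 139.4376; hedge Δ=-0.1946, bond B=162.7890.
Root portfolio cost Δ·120+B reproduces V0=139.4376.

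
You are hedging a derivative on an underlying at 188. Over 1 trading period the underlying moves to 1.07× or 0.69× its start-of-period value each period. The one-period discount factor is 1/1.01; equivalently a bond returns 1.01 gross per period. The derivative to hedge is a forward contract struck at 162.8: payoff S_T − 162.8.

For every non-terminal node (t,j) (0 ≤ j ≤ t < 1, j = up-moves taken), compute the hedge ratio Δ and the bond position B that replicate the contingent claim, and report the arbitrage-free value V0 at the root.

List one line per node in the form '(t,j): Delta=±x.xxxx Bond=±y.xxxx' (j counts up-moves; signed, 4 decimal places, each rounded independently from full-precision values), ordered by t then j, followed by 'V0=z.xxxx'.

(0,0): Delta=1.0000 Bond=-161.1881
V0=26.8119

Risk-neutral probability p* = (R−d)/(u−d) = (1.01−0.69)/(1.07−0.69) = 0.8421.
Terminal values V(1,·): V(1,0)=-33.0800, V(1,1)=38.3600
  t=0,j=0: stock 188.0000 → up 201.1600 (V=38.3600), down 129.7200 (V=-33.0800). Price 26.8119; hedge Δ=1.0000, bond B=-161.1881.
Self-financing check: at every node Δ·S+B equals the discounted successor values.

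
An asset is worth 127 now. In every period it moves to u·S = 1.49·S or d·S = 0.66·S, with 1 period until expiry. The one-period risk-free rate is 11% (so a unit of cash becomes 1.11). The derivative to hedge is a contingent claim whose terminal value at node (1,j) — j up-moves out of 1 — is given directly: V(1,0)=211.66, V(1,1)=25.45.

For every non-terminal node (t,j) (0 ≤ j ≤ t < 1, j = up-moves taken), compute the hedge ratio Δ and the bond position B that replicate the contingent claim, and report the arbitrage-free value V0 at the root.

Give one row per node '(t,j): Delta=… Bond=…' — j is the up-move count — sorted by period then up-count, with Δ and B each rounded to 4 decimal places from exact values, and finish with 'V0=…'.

No-arbitrage ⇒ martingale measure with p* = (R−d)/(u−d) = 0.5422.
Terminal payoffs: V(1,0)=211.6600, V(1,1)=25.4500
Node (0,0) S=127.0000: V=(p*·25.4500+(1−p*)·211.6600)/1.11=99.7322; Δ=(25.4500−211.6600)/(189.2300−83.8200)=-1.7665; B=V−Δ·S=324.0816
The time-0 hedge costs 99.7322, which is the no-arbitrage price.

(0,0): Delta=-1.7665 Bond=324.0816
V0=99.7322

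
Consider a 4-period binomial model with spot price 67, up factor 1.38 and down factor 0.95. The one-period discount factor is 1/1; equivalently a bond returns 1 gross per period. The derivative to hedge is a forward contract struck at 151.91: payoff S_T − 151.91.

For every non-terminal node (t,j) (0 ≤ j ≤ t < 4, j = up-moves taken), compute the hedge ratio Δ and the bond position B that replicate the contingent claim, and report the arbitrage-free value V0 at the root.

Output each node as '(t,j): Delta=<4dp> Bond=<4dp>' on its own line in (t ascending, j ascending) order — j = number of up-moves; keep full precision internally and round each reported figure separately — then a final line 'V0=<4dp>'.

No-arbitrage ⇒ martingale measure with p* = (R−d)/(u−d) = 0.1163.
Payoff layer (t=4): V(4,0)=-97.3381, V(4,1)=-72.6371, V(4,2)=-36.7557, V(4,3)=15.3668, V(4,4)=91.0815
(3,0): S=57.4441. Δ = (V_up−V_dn)/(S_up−S_dn) = (-72.6371−-97.3381)/(79.2729−54.5719) = 1.0000. V = [p*·-72.6371 + (1−p*)·-97.3381]/1 = -94.4659. B = V − Δ·S = -151.9100.
(3,1): S=83.4451. Δ = (V_up−V_dn)/(S_up−S_dn) = (-36.7557−-72.6371)/(115.1543−79.2729) = 1.0000. V = [p*·-36.7557 + (1−p*)·-72.6371]/1 = -68.4649. B = V − Δ·S = -151.9100.
(3,2): S=121.2151. Δ = (V_up−V_dn)/(S_up−S_dn) = (15.3668−-36.7557)/(167.2768−115.1543) = 1.0000. V = [p*·15.3668 + (1−p*)·-36.7557]/1 = -30.6949. B = V − Δ·S = -151.9100.
(3,3): S=176.0808. Δ = (V_up−V_dn)/(S_up−S_dn) = (91.0815−15.3668)/(242.9915−167.2768) = 1.0000. V = [p*·91.0815 + (1−p*)·15.3668]/1 = 24.1708. B = V − Δ·S = -151.9100.
(2,0): S=60.4675. Δ = (V_up−V_dn)/(S_up−S_dn) = (-68.4649−-94.4659)/(83.4451−57.4441) = 1.0000. V = [p*·-68.4649 + (1−p*)·-94.4659]/1 = -91.4425. B = V − Δ·S = -151.9100.
(2,1): S=87.8370. Δ = (V_up−V_dn)/(S_up−S_dn) = (-30.6949−-68.4649)/(121.2151−83.4451) = 1.0000. V = [p*·-30.6949 + (1−p*)·-68.4649]/1 = -64.0730. B = V − Δ·S = -151.9100.
(2,2): S=127.5948. Δ = (V_up−V_dn)/(S_up−S_dn) = (24.1708−-30.6949)/(176.0808−121.2151) = 1.0000. V = [p*·24.1708 + (1−p*)·-30.6949]/1 = -24.3152. B = V − Δ·S = -151.9100.
(1,0): S=63.6500. Δ = (V_up−V_dn)/(S_up−S_dn) = (-64.0730−-91.4425)/(87.8370−60.4675) = 1.0000. V = [p*·-64.0730 + (1−p*)·-91.4425]/1 = -88.2600. B = V − Δ·S = -151.9100.
(1,1): S=92.4600. Δ = (V_up−V_dn)/(S_up−S_dn) = (-24.3152−-64.0730)/(127.5948−87.8370) = 1.0000. V = [p*·-24.3152 + (1−p*)·-64.0730]/1 = -59.4500. B = V − Δ·S = -151.9100.
(0,0): S=67.0000. Δ = (V_up−V_dn)/(S_up−S_dn) = (-59.4500−-88.2600)/(92.4600−63.6500) = 1.0000. V = [p*·-59.4500 + (1−p*)·-88.2600]/1 = -84.9100. B = V − Δ·S = -151.9100.
Check: Δ(0,0)·S0 + B(0,0) = -84.9100 = V0.

(0,0): Delta=1.0000 Bond=-151.9100
(1,0): Delta=1.0000 Bond=-151.9100
(1,1): Delta=1.0000 Bond=-151.9100
(2,0): Delta=1.0000 Bond=-151.9100
(2,1): Delta=1.0000 Bond=-151.9100
(2,2): Delta=1.0000 Bond=-151.9100
(3,0): Delta=1.0000 Bond=-151.9100
(3,1): Delta=1.0000 Bond=-151.9100
(3,2): Delta=1.0000 Bond=-151.9100
(3,3): Delta=1.0000 Bond=-151.9100
V0=-84.9100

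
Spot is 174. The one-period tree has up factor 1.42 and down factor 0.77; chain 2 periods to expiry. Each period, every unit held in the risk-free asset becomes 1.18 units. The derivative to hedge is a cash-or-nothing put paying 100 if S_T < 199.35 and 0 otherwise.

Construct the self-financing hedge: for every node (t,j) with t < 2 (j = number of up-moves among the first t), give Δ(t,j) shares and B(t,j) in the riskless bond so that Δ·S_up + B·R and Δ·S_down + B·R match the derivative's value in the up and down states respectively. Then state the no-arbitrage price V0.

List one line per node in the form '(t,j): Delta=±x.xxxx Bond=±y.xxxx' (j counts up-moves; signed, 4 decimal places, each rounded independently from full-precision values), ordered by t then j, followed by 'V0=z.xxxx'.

No-arbitrage ⇒ martingale measure with p* = (R−d)/(u−d) = 0.6308.
Terminal payoffs: V(2,0)=100.0000, V(2,1)=100.0000, V(2,2)=0.0000
(1,0): S=133.9800. Δ = (V_up−V_dn)/(S_up−S_dn) = (100.0000−100.0000)/(190.2516−103.1646) = 0.0000. V = [p*·100.0000 + (1−p*)·100.0000]/1.18 = 84.7458. B = V − Δ·S = 84.7458.
(1,1): S=247.0800. Δ = (V_up−V_dn)/(S_up−S_dn) = (0.0000−100.0000)/(350.8536−190.2516) = -0.6227. V = [p*·0.0000 + (1−p*)·100.0000]/1.18 = 31.2907. B = V − Δ·S = 185.1369.
(0,0): S=174.0000. Δ = (V_up−V_dn)/(S_up−S_dn) = (31.2907−84.7458)/(247.0800−133.9800) = -0.4726. V = [p*·31.2907 + (1−p*)·84.7458]/1.18 = 43.2441. B = V − Δ·S = 125.4825.
Root portfolio cost Δ·174+B reproduces V0=43.2441.

(0,0): Delta=-0.4726 Bond=125.4825
(1,0): Delta=0.0000 Bond=84.7458
(1,1): Delta=-0.6227 Bond=185.1369
V0=43.2441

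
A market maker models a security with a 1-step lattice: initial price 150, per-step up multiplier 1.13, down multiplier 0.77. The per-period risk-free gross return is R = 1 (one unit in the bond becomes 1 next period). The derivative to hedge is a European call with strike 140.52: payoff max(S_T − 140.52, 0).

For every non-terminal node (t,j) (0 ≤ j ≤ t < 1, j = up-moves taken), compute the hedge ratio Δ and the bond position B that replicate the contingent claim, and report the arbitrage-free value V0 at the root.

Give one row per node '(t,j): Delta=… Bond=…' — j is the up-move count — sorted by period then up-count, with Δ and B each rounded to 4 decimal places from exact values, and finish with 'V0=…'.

The replicating-portfolio and risk-neutral prices coincide; use p* = (1−0.77)/(1.13−0.77) = 0.6389 for the latter.
Terminal values V(1,·): V(1,0)=0.0000, V(1,1)=28.9800
  t=0,j=0: stock 150.0000 → up 169.5000 (V=28.9800), down 115.5000 (V=0.0000). Price 18.5150; hedge Δ=0.5367, bond B=-61.9850.
Check: Δ(0,0)·S0 + B(0,0) = 18.5150 = V0.

(0,0): Delta=0.5367 Bond=-61.9850
V0=18.5150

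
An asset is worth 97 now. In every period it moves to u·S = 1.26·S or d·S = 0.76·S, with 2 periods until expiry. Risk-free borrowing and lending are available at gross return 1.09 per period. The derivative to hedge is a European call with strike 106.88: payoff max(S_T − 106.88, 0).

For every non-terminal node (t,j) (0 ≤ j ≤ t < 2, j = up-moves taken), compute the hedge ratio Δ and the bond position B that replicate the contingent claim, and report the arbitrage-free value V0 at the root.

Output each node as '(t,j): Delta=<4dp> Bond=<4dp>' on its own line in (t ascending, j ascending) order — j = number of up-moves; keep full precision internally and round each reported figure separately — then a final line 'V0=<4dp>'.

Since d<R<u, set p* = (R−d)/(u−d) = 0.6600; price each node as the discounted p*-expectation of its children.
Terminal values V(2,·): V(2,0)=0.0000, V(2,1)=0.0000, V(2,2)=47.1172
(1,0): S=73.7200. Δ = (V_up−V_dn)/(S_up−S_dn) = (0.0000−0.0000)/(92.8872−56.0272) = 0.0000. V = [p*·0.0000 + (1−p*)·0.0000]/1.09 = 0.0000. B = V − Δ·S = 0.0000.
(1,1): S=122.2200. Δ = (V_up−V_dn)/(S_up−S_dn) = (47.1172−0.0000)/(153.9972−92.8872) = 0.7710. V = [p*·47.1172 + (1−p*)·0.0000]/1.09 = 28.5297. B = V − Δ·S = -65.7047.
(0,0): S=97.0000. Δ = (V_up−V_dn)/(S_up−S_dn) = (28.5297−0.0000)/(122.2200−73.7200) = 0.5882. V = [p*·28.5297 + (1−p*)·0.0000]/1.09 = 17.2749. B = V − Δ·S = -39.7845.
Each (Δ,B) replicates both successor values, so the strategy is self-financing and V0 is arbitrage-free.

(0,0): Delta=0.5882 Bond=-39.7845
(1,0): Delta=0.0000 Bond=0.0000
(1,1): Delta=0.7710 Bond=-65.7047
V0=17.2749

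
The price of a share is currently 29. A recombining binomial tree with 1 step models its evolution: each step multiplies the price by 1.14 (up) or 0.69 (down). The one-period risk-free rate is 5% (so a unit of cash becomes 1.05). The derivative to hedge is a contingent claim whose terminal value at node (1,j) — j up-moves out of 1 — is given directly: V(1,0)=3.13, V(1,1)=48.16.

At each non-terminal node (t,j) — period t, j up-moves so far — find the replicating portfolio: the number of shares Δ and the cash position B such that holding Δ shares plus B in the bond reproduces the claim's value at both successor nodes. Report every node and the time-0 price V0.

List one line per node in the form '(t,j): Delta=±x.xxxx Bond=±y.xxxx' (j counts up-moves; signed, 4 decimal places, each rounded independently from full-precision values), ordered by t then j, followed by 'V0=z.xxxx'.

(0,0): Delta=3.4506 Bond=-62.7771
V0=37.2895

Risk-neutral probability p* = (R−d)/(u−d) = (1.05−0.69)/(1.14−0.69) = 0.8000.
Payoff layer (t=1): V(1,0)=3.1300, V(1,1)=48.1600
Node (0,0) S=29.0000: V=(p*·48.1600+(1−p*)·3.1300)/1.05=37.2895; Δ=(48.1600−3.1300)/(33.0600−20.0100)=3.4506; B=V−Δ·S=-62.7771
Self-financing check: at every node Δ·S+B equals the discounted successor values.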